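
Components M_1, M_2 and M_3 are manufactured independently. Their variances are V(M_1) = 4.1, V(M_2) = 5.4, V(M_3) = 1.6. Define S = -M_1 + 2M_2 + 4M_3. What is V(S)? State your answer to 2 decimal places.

51.30

By independence, V(S) = (-1)²V(M_1) + (2)²V(M_2) + (4)²V(M_3)
= (-1)²·4.1 + (2)²·5.4 + (4)²·1.6 = 51.3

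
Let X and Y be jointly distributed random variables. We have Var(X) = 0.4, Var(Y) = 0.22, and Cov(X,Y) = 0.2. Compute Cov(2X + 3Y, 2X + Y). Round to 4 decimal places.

Cov(2X + 3Y, 2X + Y) = (2)(2)Var(X) + (3)(1)Var(Y) + [(2)(1) + (3)(2)]Cov(X,Y)
= 4·0.4 + 3·0.22 + 8·0.2 = 3.86

3.8600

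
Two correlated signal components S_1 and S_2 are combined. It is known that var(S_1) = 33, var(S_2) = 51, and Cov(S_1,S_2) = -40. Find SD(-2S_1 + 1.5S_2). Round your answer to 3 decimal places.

22.062

var(-2S_1 + 1.5S_2) = (-2)²·var(S_1) + (1.5)²·var(S_2) + 2·(-2)·(1.5)·Cov(S_1,S_2)
= 4·33 + 2.25·51 + -6·-40 = 486.75
SD(-2S_1 + 1.5S_2) = √486.75 ≈ 22.062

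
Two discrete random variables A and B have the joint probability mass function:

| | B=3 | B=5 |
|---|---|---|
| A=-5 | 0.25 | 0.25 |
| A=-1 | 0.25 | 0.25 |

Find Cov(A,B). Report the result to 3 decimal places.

0.000

E[A] = -3,  E[B] = 4
E[AB] = -12
Cov(A,B) = E[AB] − E[A]E[B] = -12 − (-3)(4) = 0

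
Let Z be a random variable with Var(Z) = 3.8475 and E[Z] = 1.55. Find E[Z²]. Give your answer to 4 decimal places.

6.2500

E[Z²] = Var(Z) + (E[Z])² = 3.8475 + (1.55)² = 6.25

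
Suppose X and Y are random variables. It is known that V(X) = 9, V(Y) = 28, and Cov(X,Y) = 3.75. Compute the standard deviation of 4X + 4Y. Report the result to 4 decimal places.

26.6833

V(4X + 4Y) = (4)²·V(X) + (4)²·V(Y) + 2·(4)·(4)·Cov(X,Y)
= 16·9 + 16·28 + 32·3.75 = 712
sd(4X + 4Y) = √712 ≈ 26.6833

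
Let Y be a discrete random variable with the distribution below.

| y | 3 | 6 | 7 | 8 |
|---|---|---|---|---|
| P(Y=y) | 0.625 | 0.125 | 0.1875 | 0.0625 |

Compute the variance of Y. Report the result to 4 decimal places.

3.6211

E[Y] = (3)(0.625) + (6)(0.125) + (7)(0.1875) + (8)(0.0625) = 4.4375
E[Y²] = (3)²(0.625) + (6)²(0.125) + (7)²(0.1875) + (8)²(0.0625) = 23.3125
Var(Y) = E[Y²] − (E[Y])² = 23.3125 − (4.4375)² = 3.62109375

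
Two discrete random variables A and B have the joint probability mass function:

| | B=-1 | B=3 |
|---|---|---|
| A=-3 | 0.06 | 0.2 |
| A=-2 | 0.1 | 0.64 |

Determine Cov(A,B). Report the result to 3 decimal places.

E[A] = -2.26,  E[B] = 2.36
E[AB] = -5.26
Cov(A,B) = E[AB] − E[A]E[B] = -5.26 − (-2.26)(2.36) = 0.0736

0.074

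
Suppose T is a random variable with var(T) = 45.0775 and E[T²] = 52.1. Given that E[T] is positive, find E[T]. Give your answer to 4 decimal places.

2.6500

(E[T])² = E[T²] − var(T) = 52.1 − 45.0775 = 7.0225
E[T] = √7.0225 = 2.65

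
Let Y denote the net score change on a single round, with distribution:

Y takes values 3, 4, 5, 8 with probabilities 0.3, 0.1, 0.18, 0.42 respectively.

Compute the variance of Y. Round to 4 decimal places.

E[Y] = (3)(0.3) + (4)(0.1) + (5)(0.18) + (8)(0.42) = 5.56
E[Y²] = (3)²(0.3) + (4)²(0.1) + (5)²(0.18) + (8)²(0.42) = 35.68
Var(Y) = E[Y²] − (E[Y])² = 35.68 − (5.56)² = 4.7664

4.7664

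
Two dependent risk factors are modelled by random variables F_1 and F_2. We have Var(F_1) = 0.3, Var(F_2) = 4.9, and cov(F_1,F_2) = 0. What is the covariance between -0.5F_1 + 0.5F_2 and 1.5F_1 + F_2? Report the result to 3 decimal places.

cov(-0.5F_1 + 0.5F_2, 1.5F_1 + F_2) = (-0.5)(1.5)Var(F_1) + (0.5)(1)Var(F_2) + [(-0.5)(1) + (0.5)(1.5)]cov(F_1,F_2)
= -0.75·0.3 + 0.5·4.9 + 0.25·0 = 2.225

2.225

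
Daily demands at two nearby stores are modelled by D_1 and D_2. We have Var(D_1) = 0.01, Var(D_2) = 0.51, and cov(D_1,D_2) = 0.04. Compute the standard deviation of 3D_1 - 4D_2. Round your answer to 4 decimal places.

Var(3D_1 - 4D_2) = (3)²·Var(D_1) + (-4)²·Var(D_2) + 2·(3)·(-4)·cov(D_1,D_2)
= 9·0.01 + 16·0.51 + -24·0.04 = 7.29
σ(3D_1 - 4D_2) = √7.29 ≈ 2.7000

2.7000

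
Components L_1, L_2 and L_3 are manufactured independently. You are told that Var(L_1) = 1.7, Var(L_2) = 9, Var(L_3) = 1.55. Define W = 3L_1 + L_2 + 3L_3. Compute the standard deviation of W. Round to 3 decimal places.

6.185

By independence, Var(W) = (3)²Var(L_1) + (1)²Var(L_2) + (3)²Var(L_3)
= (3)²·1.7 + (1)²·9 + (3)²·1.55 = 38.25
SD(W) = √38.25 ≈ 6.185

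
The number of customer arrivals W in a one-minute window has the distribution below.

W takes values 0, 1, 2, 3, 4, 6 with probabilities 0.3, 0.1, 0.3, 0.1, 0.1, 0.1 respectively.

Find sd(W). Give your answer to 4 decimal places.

E[W] = (0)(0.3) + (1)(0.1) + (2)(0.3) + (3)(0.1) + (4)(0.1) + (6)(0.1) = 2
E[W²] = (0)²(0.3) + (1)²(0.1) + (2)²(0.3) + (3)²(0.1) + (4)²(0.1) + (6)²(0.1) = 7.4
Var(W) = E[W²] − (E[W])² = 7.4 − (2)² = 3.4
sd(W) = √3.4 ≈ 1.8439

1.8439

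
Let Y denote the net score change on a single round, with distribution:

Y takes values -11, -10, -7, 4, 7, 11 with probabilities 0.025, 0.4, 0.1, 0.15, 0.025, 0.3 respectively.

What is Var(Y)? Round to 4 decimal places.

E[Y] = (-11)(0.025) + (-10)(0.4) + (-7)(0.1) + (4)(0.15) + (7)(0.025) + (11)(0.3) = -0.9
E[Y²] = (-11)²(0.025) + (-10)²(0.4) + (-7)²(0.1) + (4)²(0.15) + (7)²(0.025) + (11)²(0.3) = 87.85
Var(Y) = E[Y²] − (E[Y])² = 87.85 − (-0.9)² = 87.04

87.0400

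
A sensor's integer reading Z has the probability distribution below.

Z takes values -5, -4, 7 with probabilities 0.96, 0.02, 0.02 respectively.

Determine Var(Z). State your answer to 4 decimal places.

E[Z] = (-5)(0.96) + (-4)(0.02) + (7)(0.02) = -4.74
E[Z²] = (-5)²(0.96) + (-4)²(0.02) + (7)²(0.02) = 25.3
Var(Z) = E[Z²] − (E[Z])² = 25.3 − (-4.74)² = 2.8324

2.8324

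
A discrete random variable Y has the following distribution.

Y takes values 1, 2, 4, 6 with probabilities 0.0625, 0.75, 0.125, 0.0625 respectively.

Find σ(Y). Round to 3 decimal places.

1.171

E[Y] = (1)(0.0625) + (2)(0.75) + (4)(0.125) + (6)(0.0625) = 2.4375
E[Y²] = (1)²(0.0625) + (2)²(0.75) + (4)²(0.125) + (6)²(0.0625) = 7.3125
Var(Y) = E[Y²] − (E[Y])² = 7.3125 − (2.4375)² = 1.37109375
σ(Y) = √1.37109375 ≈ 1.171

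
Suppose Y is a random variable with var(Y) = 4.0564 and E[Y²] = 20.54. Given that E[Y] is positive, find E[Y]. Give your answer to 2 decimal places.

(E[Y])² = E[Y²] − var(Y) = 20.54 − 4.0564 = 16.4836
E[Y] = √16.4836 = 4.06

4.06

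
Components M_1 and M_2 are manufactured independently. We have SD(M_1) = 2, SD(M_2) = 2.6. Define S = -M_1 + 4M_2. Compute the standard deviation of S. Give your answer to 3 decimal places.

var(M_1) = 4, var(M_2) = 6.76
By independence, var(S) = (-1)²var(M_1) + (4)²var(M_2)
= (-1)²·4 + (4)²·6.76 = 112.16
SD(S) = √112.16 ≈ 10.591

10.591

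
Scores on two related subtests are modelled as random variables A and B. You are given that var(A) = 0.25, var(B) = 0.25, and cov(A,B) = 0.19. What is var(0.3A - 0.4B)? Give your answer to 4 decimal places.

0.0169

var(0.3A - 0.4B) = (0.3)²·var(A) + (-0.4)²·var(B) + 2·(0.3)·(-0.4)·cov(A,B)
= 0.09·0.25 + 0.16·0.25 + -0.24·0.19 = 0.0169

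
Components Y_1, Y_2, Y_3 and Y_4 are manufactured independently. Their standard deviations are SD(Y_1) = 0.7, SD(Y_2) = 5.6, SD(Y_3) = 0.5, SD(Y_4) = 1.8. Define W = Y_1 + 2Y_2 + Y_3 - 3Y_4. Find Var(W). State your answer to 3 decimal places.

Var(Y_1) = 0.49, Var(Y_2) = 31.36, Var(Y_3) = 0.25, Var(Y_4) = 3.24
By independence, Var(W) = (1)²Var(Y_1) + (2)²Var(Y_2) + (1)²Var(Y_3) + (-3)²Var(Y_4)
= (1)²·0.49 + (2)²·31.36 + (1)²·0.25 + (-3)²·3.24 = 155.34

155.340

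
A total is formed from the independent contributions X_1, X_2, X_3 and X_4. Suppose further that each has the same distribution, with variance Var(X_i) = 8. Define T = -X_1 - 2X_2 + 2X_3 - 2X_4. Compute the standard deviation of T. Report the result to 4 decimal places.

10.1980

By independence, Var(T) = (-1)²Var(X_1) + (-2)²Var(X_2) + (2)²Var(X_3) + (-2)²Var(X_4)
= (-1)²·8 + (-2)²·8 + (2)²·8 + (-2)²·8 = 104
SD(T) = √104 ≈ 10.1980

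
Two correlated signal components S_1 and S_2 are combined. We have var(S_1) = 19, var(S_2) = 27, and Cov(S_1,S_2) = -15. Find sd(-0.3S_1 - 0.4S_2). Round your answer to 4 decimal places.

1.5588

var(-0.3S_1 - 0.4S_2) = (-0.3)²·var(S_1) + (-0.4)²·var(S_2) + 2·(-0.3)·(-0.4)·Cov(S_1,S_2)
= 0.09·19 + 0.16·27 + 0.24·-15 = 2.43
sd(-0.3S_1 - 0.4S_2) = √2.43 ≈ 1.5588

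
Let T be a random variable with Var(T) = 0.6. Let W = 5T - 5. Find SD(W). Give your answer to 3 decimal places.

3.873

Var(5T - 5) = (5)²·0.6 = 15
SD(W) = √15 ≈ 3.873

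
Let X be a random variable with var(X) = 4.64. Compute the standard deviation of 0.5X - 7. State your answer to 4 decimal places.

var(0.5X - 7) = (0.5)²·4.64 = 1.16
σ(0.5X - 7) = √1.16 ≈ 1.0770

1.0770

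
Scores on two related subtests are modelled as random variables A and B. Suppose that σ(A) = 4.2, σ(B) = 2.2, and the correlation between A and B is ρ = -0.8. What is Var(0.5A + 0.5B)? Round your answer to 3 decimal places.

Var(A) = (4.2)² = 17.64;  Var(B) = (2.2)² = 4.84
cov(A,B) = ρ·σ(A)·σ(B) = -0.8·4.2·2.2 = -7.392
Var(0.5A + 0.5B) = (0.5)²·Var(A) + (0.5)²·Var(B) + 2·(0.5)·(0.5)·cov(A,B)
= 0.25·17.64 + 0.25·4.84 + 0.5·-7.392 = 1.924

1.924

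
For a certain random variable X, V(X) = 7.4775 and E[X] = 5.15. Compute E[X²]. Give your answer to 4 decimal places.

E[X²] = V(X) + (E[X])² = 7.4775 + (5.15)² = 34

34.0000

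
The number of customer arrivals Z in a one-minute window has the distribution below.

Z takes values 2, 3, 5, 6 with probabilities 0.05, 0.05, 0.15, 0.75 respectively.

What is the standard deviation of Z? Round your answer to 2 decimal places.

E[Z] = (2)(0.05) + (3)(0.05) + (5)(0.15) + (6)(0.75) = 5.5
E[Z²] = (2)²(0.05) + (3)²(0.05) + (5)²(0.15) + (6)²(0.75) = 31.4
V(Z) = E[Z²] − (E[Z])² = 31.4 − (5.5)² = 1.15
SD(Z) = √1.15 ≈ 1.07

1.07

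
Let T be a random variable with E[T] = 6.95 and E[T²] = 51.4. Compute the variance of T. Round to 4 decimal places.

3.0975

Var(T) = 51.4 − (6.95)² = 3.0975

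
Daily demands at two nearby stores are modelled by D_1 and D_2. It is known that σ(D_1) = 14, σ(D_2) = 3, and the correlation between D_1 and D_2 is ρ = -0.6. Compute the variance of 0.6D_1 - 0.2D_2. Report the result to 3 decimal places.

Var(D_1) = (14)² = 196;  Var(D_2) = (3)² = 9
Cov(D_1,D_2) = ρ·σ(D_1)·σ(D_2) = -0.6·14·3 = -25.2
Var(0.6D_1 - 0.2D_2) = (0.6)²·Var(D_1) + (-0.2)²·Var(D_2) + 2·(0.6)·(-0.2)·Cov(D_1,D_2)
= 0.36·196 + 0.04·9 + -0.24·-25.2 = 76.968

76.968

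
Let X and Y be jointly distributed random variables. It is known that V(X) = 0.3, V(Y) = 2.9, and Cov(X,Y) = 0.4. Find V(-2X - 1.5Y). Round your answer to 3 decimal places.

10.125

V(-2X - 1.5Y) = (-2)²·V(X) + (-1.5)²·V(Y) + 2·(-2)·(-1.5)·Cov(X,Y)
= 4·0.3 + 2.25·2.9 + 6·0.4 = 10.125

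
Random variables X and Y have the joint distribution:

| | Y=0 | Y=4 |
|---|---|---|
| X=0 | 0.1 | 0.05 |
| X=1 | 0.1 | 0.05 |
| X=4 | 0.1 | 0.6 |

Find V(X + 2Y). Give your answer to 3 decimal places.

22.248

E[X] = 2.95,  E[Y] = 2.8,  E[XY] = 9.8
V(X) = 11.35 − (2.95)² = 2.6475;  V(Y) = 11.2 − (2.8)² = 3.36
cov(X,Y) = 9.8 − (2.95)(2.8) = 1.54
V(X + 2Y) = (1)²·2.6475 + (2)²·3.36 + 2·(1)·(2)·1.54 = 22.2475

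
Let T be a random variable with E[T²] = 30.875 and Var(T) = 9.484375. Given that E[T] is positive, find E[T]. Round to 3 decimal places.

(E[T])² = E[T²] − Var(T) = 30.875 − 9.484375 = 21.390625
E[T] = √21.390625 = 4.625

4.625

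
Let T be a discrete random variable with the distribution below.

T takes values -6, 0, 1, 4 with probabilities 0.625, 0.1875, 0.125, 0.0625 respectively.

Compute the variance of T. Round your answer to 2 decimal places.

E[T] = (-6)(0.625) + (0)(0.1875) + (1)(0.125) + (4)(0.0625) = -3.375
E[T²] = (-6)²(0.625) + (0)²(0.1875) + (1)²(0.125) + (4)²(0.0625) = 23.625
Var(T) = E[T²] − (E[T])² = 23.625 − (-3.375)² = 12.234375

12.23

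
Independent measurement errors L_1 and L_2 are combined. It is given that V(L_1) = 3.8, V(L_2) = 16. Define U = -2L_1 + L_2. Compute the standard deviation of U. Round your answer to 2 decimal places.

By independence, V(U) = (-2)²V(L_1) + (1)²V(L_2)
= (-2)²·3.8 + (1)²·16 = 31.2
SD(U) = √31.2 ≈ 5.59

5.59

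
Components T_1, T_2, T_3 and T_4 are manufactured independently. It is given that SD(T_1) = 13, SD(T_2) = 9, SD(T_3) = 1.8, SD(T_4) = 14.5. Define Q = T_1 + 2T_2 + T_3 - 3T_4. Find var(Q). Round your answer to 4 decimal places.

var(T_1) = 169, var(T_2) = 81, var(T_3) = 3.24, var(T_4) = 210.25
By independence, var(Q) = (1)²var(T_1) + (2)²var(T_2) + (1)²var(T_3) + (-3)²var(T_4)
= (1)²·169 + (2)²·81 + (1)²·3.24 + (-3)²·210.25 = 2388.49

2388.4900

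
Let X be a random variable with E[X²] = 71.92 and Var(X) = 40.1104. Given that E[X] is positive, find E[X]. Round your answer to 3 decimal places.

5.640

(E[X])² = E[X²] − Var(X) = 71.92 − 40.1104 = 31.8096
E[X] = √31.8096 = 5.64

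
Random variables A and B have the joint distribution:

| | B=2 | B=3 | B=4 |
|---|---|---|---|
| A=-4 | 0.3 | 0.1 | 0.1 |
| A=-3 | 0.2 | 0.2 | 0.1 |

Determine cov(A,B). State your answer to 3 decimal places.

E[A] = -3.5,  E[B] = 2.7
E[AB] = -9.4
cov(A,B) = E[AB] − E[A]E[B] = -9.4 − (-3.5)(2.7) = 0.05

0.050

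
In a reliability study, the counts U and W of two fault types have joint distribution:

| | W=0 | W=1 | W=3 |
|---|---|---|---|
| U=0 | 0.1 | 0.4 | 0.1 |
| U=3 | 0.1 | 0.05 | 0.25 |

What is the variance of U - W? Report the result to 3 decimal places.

E[U] = 1.2,  E[W] = 1.5,  E[UW] = 2.4
V(U) = 3.6 − (1.2)² = 2.16;  V(W) = 3.6 − (1.5)² = 1.35
Cov(U,W) = 2.4 − (1.2)(1.5) = 0.6
V(U - W) = (1)²·2.16 + (-1)²·1.35 + 2·(1)·(-1)·0.6 = 2.31

2.310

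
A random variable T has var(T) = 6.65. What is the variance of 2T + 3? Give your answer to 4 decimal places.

26.6000

var(2T + 3) = (2)²·var(T) = 4·6.65 = 26.6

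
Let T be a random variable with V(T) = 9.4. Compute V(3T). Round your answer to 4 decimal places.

V(3T) = (3)²·V(T) = 9·9.4 = 84.6

84.6000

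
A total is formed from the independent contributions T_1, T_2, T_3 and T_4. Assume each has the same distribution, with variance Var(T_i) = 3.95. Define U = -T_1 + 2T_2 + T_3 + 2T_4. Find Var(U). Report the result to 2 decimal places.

39.50

By independence, Var(U) = (-1)²Var(T_1) + (2)²Var(T_2) + (1)²Var(T_3) + (2)²Var(T_4)
= (-1)²·3.95 + (2)²·3.95 + (1)²·3.95 + (2)²·3.95 = 39.5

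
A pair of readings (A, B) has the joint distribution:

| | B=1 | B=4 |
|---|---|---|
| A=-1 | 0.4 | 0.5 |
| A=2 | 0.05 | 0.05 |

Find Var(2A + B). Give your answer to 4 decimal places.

5.2875

E[A] = -0.7,  E[B] = 2.65,  E[AB] = -1.9
Var(A) = 1.3 − (-0.7)² = 0.81;  Var(B) = 9.25 − (2.65)² = 2.2275
Cov(A,B) = -1.9 − (-0.7)(2.65) = -0.045
Var(2A + B) = (2)²·0.81 + (1)²·2.2275 + 2·(2)·(1)·-0.045 = 5.2875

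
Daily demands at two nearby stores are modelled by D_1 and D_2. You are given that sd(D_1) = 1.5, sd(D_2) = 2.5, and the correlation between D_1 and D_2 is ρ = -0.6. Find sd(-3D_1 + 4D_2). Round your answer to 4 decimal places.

Var(D_1) = (1.5)² = 2.25;  Var(D_2) = (2.5)² = 6.25
cov(D_1,D_2) = ρ·sd(D_1)·sd(D_2) = -0.6·1.5·2.5 = -2.25
Var(-3D_1 + 4D_2) = (-3)²·Var(D_1) + (4)²·Var(D_2) + 2·(-3)·(4)·cov(D_1,D_2)
= 9·2.25 + 16·6.25 + -24·-2.25 = 174.25
sd(-3D_1 + 4D_2) = √174.25 ≈ 13.2004

13.2004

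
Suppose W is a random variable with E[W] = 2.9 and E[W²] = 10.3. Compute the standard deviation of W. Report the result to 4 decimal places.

V(W) = 10.3 − (2.9)² = 1.89
SD(W) = √1.89 ≈ 1.3748

1.3748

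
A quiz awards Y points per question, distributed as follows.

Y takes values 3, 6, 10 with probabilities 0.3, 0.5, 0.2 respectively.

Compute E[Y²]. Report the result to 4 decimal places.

E[Y²] = (3)²(0.3) + (6)²(0.5) + (10)²(0.2) = 40.7

40.7000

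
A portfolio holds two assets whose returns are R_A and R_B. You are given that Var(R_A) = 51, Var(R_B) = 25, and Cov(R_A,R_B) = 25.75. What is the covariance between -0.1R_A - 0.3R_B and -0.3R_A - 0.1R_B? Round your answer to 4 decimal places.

4.8550

Cov(-0.1R_A - 0.3R_B, -0.3R_A - 0.1R_B) = (-0.1)(-0.3)Var(R_A) + (-0.3)(-0.1)Var(R_B) + [(-0.1)(-0.1) + (-0.3)(-0.3)]Cov(R_A,R_B)
= 0.03·51 + 0.03·25 + 0.1·25.75 = 4.855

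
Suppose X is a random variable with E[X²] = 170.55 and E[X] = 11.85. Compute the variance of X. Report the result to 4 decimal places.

30.1275

V(X) = 170.55 − (11.85)² = 30.1275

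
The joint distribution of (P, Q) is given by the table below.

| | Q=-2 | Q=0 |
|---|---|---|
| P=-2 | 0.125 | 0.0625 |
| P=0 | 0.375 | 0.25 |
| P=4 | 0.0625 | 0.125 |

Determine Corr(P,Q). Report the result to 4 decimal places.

0.2238

E[P] = 0.375,  E[Q] = -1.125
E[PQ] = 0
cov(P,Q) = E[PQ] − E[P]E[Q] = 0 − (0.375)(-1.125) = 0.421875
Var(P) = 3.609375,  Var(Q) = 0.984375
ρ = 0.421875 / √(3.609375·0.984375) ≈ 0.2238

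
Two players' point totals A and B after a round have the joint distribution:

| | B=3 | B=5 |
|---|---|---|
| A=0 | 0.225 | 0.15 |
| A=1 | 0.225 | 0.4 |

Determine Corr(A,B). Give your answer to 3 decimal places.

0.234

E[A] = 0.625,  E[B] = 4.1
E[AB] = 2.675
Cov(A,B) = E[AB] − E[A]E[B] = 2.675 − (0.625)(4.1) = 0.1125
Var(A) = 0.234375,  Var(B) = 0.99
ρ = 0.1125 / √(0.234375·0.99) ≈ 0.234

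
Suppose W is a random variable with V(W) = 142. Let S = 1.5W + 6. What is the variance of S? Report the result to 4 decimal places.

V(1.5W + 6) = (1.5)²·V(W) = 2.25·142 = 319.5

319.5000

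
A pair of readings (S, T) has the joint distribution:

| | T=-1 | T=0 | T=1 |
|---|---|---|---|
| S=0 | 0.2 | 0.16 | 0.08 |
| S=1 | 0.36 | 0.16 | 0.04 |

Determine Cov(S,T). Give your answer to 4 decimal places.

E[S] = 0.56,  E[T] = -0.44
E[ST] = -0.32
Cov(S,T) = E[ST] − E[S]E[T] = -0.32 − (0.56)(-0.44) = -0.0736

-0.0736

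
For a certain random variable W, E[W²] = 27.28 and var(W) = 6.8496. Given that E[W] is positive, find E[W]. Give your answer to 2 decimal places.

(E[W])² = E[W²] − var(W) = 27.28 − 6.8496 = 20.4304
E[W] = √20.4304 = 4.52

4.52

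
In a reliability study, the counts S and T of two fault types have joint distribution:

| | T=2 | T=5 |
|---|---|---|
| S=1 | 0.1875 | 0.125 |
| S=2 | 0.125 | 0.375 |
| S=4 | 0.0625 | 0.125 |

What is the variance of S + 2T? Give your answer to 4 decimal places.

E[S] = 2.0625,  E[T] = 3.875,  E[ST] = 8.25
var(S) = 5.3125 − (2.0625)² = 1.05859375;  var(T) = 17.125 − (3.875)² = 2.109375
Cov(S,T) = 8.25 − (2.0625)(3.875) = 0.2578125
var(S + 2T) = (1)²·1.05859375 + (2)²·2.109375 + 2·(1)·(2)·0.2578125 = 10.52734375

10.5273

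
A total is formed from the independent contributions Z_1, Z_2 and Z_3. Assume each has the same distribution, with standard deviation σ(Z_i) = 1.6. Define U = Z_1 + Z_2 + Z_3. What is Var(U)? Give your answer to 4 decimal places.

7.6800

Var(Z_i) = (1.6)² = 2.56
By independence, Var(U) = (1)²Var(Z_1) + (1)²Var(Z_2) + (1)²Var(Z_3)
= (1)²·2.56 + (1)²·2.56 + (1)²·2.56 = 7.68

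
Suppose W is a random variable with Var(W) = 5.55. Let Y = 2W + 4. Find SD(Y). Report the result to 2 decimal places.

Var(2W + 4) = (2)²·5.55 = 22.2
SD(Y) = √22.2 ≈ 4.71

4.71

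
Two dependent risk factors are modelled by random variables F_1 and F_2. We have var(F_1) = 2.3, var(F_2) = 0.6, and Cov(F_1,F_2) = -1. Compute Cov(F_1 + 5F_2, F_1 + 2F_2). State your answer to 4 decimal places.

1.3000

Cov(F_1 + 5F_2, F_1 + 2F_2) = (1)(1)var(F_1) + (5)(2)var(F_2) + [(1)(2) + (5)(1)]Cov(F_1,F_2)
= 1·2.3 + 10·0.6 + 7·-1 = 1.3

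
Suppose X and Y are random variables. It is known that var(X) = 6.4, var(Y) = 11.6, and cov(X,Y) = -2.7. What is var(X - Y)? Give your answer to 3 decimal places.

23.400

var(X - Y) = (1)²·var(X) + (-1)²·var(Y) + 2·(1)·(-1)·cov(X,Y)
= 1·6.4 + 1·11.6 + -2·-2.7 = 23.4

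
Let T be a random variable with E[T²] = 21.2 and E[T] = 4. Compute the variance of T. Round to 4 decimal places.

V(T) = 21.2 − (4)² = 5.2

5.2000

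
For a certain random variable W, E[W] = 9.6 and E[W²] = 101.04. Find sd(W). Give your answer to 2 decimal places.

2.98

Var(W) = 101.04 − (9.6)² = 8.88
sd(W) = √8.88 ≈ 2.98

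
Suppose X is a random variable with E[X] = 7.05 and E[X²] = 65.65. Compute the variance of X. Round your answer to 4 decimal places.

var(X) = 65.65 − (7.05)² = 15.9475

15.9475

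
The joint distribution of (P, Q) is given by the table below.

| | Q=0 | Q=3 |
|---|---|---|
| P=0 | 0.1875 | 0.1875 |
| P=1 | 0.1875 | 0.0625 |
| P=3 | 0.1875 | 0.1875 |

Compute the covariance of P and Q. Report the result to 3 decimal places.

E[P] = 1.375,  E[Q] = 1.3125
E[PQ] = 1.875
cov(P,Q) = E[PQ] − E[P]E[Q] = 1.875 − (1.375)(1.3125) = 0.0703125

0.070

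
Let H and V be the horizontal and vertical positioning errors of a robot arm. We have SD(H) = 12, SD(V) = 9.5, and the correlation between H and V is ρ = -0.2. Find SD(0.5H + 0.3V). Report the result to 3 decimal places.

Var(H) = (12)² = 144;  Var(V) = (9.5)² = 90.25
Cov(H,V) = ρ·SD(H)·SD(V) = -0.2·12·9.5 = -22.8
Var(0.5H + 0.3V) = (0.5)²·Var(H) + (0.3)²·Var(V) + 2·(0.5)·(0.3)·Cov(H,V)
= 0.25·144 + 0.09·90.25 + 0.3·-22.8 = 37.2825
SD(0.5H + 0.3V) = √37.2825 ≈ 6.106

6.106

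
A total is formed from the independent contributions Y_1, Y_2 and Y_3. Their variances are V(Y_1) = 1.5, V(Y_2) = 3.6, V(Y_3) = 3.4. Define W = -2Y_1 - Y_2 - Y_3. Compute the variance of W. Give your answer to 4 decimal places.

13.0000

By independence, V(W) = (-2)²V(Y_1) + (-1)²V(Y_2) + (-1)²V(Y_3)
= (-2)²·1.5 + (-1)²·3.6 + (-1)²·3.4 = 13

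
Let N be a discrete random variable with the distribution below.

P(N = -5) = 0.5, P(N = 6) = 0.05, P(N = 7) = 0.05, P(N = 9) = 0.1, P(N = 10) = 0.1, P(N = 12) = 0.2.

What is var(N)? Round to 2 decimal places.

57.65

E[N] = (-5)(0.5) + (6)(0.05) + (7)(0.05) + (9)(0.1) + (10)(0.1) + (12)(0.2) = 2.45
E[N²] = (-5)²(0.5) + (6)²(0.05) + (7)²(0.05) + (9)²(0.1) + (10)²(0.1) + (12)²(0.2) = 63.65
var(N) = E[N²] − (E[N])² = 63.65 − (2.45)² = 57.6475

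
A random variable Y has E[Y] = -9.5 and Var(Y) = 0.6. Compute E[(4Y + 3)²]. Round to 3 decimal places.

E[4Y + 3] = 4·-9.5 + 3 = -35
Var(4Y + 3) = (4)²·0.6 = 9.6
E[(4Y + 3)²] = Var((4Y + 3)) + (E[(4Y + 3)])² = 9.6 + (-35)² = 1234.6

1234.600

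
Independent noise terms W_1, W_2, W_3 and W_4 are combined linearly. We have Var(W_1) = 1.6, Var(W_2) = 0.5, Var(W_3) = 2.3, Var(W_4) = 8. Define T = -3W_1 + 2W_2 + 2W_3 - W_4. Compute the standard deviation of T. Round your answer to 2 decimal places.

5.80

By independence, Var(T) = (-3)²Var(W_1) + (2)²Var(W_2) + (2)²Var(W_3) + (-1)²Var(W_4)
= (-3)²·1.6 + (2)²·0.5 + (2)²·2.3 + (-1)²·8 = 33.6
SD(T) = √33.6 ≈ 5.80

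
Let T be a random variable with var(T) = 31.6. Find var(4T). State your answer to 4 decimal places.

505.6000

var(4T) = (4)²·var(T) = 16·31.6 = 505.6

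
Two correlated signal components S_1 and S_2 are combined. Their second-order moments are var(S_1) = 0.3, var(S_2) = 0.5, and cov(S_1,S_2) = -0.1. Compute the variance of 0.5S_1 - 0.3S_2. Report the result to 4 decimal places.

var(0.5S_1 - 0.3S_2) = (0.5)²·var(S_1) + (-0.3)²·var(S_2) + 2·(0.5)·(-0.3)·cov(S_1,S_2)
= 0.25·0.3 + 0.09·0.5 + -0.3·-0.1 = 0.15

0.1500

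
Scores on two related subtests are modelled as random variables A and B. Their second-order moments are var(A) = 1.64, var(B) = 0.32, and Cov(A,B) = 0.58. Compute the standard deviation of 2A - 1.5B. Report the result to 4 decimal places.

var(2A - 1.5B) = (2)²·var(A) + (-1.5)²·var(B) + 2·(2)·(-1.5)·Cov(A,B)
= 4·1.64 + 2.25·0.32 + -6·0.58 = 3.8
sd(2A - 1.5B) = √3.8 ≈ 1.9494

1.9494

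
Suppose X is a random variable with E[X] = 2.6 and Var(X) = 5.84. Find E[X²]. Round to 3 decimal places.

E[X²] = Var(X) + (E[X])² = 5.84 + (2.6)² = 12.6

12.600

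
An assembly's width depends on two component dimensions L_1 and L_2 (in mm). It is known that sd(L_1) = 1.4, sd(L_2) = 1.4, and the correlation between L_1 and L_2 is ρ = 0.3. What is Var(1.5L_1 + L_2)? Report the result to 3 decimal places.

8.134

Var(L_1) = (1.4)² = 1.96;  Var(L_2) = (1.4)² = 1.96
cov(L_1,L_2) = ρ·sd(L_1)·sd(L_2) = 0.3·1.4·1.4 = 0.588
Var(1.5L_1 + L_2) = (1.5)²·Var(L_1) + (1)²·Var(L_2) + 2·(1.5)·(1)·cov(L_1,L_2)
= 2.25·1.96 + 1·1.96 + 3·0.588 = 8.134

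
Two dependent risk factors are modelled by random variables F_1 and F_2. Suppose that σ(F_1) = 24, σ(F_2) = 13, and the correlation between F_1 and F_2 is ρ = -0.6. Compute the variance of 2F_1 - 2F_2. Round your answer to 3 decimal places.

4477.600

Var(F_1) = (24)² = 576;  Var(F_2) = (13)² = 169
Cov(F_1,F_2) = ρ·σ(F_1)·σ(F_2) = -0.6·24·13 = -187.2
Var(2F_1 - 2F_2) = (2)²·Var(F_1) + (-2)²·Var(F_2) + 2·(2)·(-2)·Cov(F_1,F_2)
= 4·576 + 4·169 + -8·-187.2 = 4477.6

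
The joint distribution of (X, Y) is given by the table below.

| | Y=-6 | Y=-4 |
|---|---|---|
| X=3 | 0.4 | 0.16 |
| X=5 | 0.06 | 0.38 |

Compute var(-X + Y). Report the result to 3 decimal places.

E[X] = 3.88,  E[Y] = -4.92,  E[XY] = -18.52
var(X) = 16.04 − (3.88)² = 0.9856;  var(Y) = 25.2 − (-4.92)² = 0.9936
Cov(X,Y) = -18.52 − (3.88)(-4.92) = 0.5696
var(-X + Y) = (-1)²·0.9856 + (1)²·0.9936 + 2·(-1)·(1)·0.5696 = 0.84

0.840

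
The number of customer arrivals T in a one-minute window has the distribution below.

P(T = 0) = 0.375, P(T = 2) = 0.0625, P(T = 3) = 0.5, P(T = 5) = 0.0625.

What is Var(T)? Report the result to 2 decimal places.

2.56

E[T] = (0)(0.375) + (2)(0.0625) + (3)(0.5) + (5)(0.0625) = 1.9375
E[T²] = (0)²(0.375) + (2)²(0.0625) + (3)²(0.5) + (5)²(0.0625) = 6.3125
Var(T) = E[T²] − (E[T])² = 6.3125 − (1.9375)² = 2.55859375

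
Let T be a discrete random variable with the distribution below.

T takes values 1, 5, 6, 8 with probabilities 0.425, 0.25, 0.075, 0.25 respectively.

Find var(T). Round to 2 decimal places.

E[T] = (1)(0.425) + (5)(0.25) + (6)(0.075) + (8)(0.25) = 4.125
E[T²] = (1)²(0.425) + (5)²(0.25) + (6)²(0.075) + (8)²(0.25) = 25.375
var(T) = E[T²] − (E[T])² = 25.375 − (4.125)² = 8.359375

8.36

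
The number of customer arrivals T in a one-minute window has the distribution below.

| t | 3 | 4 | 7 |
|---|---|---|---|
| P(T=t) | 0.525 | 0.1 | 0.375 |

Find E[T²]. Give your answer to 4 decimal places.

E[T²] = (3)²(0.525) + (4)²(0.1) + (7)²(0.375) = 24.7

24.7000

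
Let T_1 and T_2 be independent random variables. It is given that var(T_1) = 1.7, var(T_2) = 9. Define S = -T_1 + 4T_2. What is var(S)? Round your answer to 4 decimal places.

145.7000

By independence, var(S) = (-1)²var(T_1) + (4)²var(T_2)
= (-1)²·1.7 + (4)²·9 = 145.7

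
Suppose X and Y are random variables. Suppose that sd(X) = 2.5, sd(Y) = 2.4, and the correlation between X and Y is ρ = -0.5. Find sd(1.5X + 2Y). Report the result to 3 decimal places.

V(X) = (2.5)² = 6.25;  V(Y) = (2.4)² = 5.76
cov(X,Y) = ρ·sd(X)·sd(Y) = -0.5·2.5·2.4 = -3
V(1.5X + 2Y) = (1.5)²·V(X) + (2)²·V(Y) + 2·(1.5)·(2)·cov(X,Y)
= 2.25·6.25 + 4·5.76 + 6·-3 = 19.1025
sd(1.5X + 2Y) = √19.1025 ≈ 4.371

4.371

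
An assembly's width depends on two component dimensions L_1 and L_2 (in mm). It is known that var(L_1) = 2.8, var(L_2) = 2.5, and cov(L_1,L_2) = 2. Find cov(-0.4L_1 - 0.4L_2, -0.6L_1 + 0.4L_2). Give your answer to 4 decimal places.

0.4320

cov(-0.4L_1 - 0.4L_2, -0.6L_1 + 0.4L_2) = (-0.4)(-0.6)var(L_1) + (-0.4)(0.4)var(L_2) + [(-0.4)(0.4) + (-0.4)(-0.6)]cov(L_1,L_2)
= 0.24·2.8 + -0.16·2.5 + 0.08·2 = 0.432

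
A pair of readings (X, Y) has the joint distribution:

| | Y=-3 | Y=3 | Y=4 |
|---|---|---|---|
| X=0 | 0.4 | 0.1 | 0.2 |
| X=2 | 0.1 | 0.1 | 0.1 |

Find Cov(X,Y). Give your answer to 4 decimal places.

0.6200

E[X] = 0.6,  E[Y] = 0.3
E[XY] = 0.8
Cov(X,Y) = E[XY] − E[X]E[Y] = 0.8 − (0.6)(0.3) = 0.62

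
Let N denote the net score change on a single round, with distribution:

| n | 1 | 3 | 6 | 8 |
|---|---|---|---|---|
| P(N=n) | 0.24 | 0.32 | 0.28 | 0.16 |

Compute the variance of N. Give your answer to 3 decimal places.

E[N] = (1)(0.24) + (3)(0.32) + (6)(0.28) + (8)(0.16) = 4.16
E[N²] = (1)²(0.24) + (3)²(0.32) + (6)²(0.28) + (8)²(0.16) = 23.44
var(N) = E[N²] − (E[N])² = 23.44 − (4.16)² = 6.1344

6.134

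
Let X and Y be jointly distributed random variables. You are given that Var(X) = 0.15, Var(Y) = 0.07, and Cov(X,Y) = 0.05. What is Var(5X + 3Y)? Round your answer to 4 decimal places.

Var(5X + 3Y) = (5)²·Var(X) + (3)²·Var(Y) + 2·(5)·(3)·Cov(X,Y)
= 25·0.15 + 9·0.07 + 30·0.05 = 5.88

5.8800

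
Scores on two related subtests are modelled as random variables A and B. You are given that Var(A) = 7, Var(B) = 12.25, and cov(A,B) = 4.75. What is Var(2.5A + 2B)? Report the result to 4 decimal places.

Var(2.5A + 2B) = (2.5)²·Var(A) + (2)²·Var(B) + 2·(2.5)·(2)·cov(A,B)
= 6.25·7 + 4·12.25 + 10·4.75 = 140.25

140.2500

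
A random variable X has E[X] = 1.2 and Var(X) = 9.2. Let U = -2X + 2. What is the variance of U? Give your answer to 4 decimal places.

Var(-2X + 2) = (-2)²·Var(X) = 4·9.2 = 36.8

36.8000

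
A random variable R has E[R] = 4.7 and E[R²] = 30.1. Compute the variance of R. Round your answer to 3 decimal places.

V(R) = 30.1 − (4.7)² = 8.01

8.010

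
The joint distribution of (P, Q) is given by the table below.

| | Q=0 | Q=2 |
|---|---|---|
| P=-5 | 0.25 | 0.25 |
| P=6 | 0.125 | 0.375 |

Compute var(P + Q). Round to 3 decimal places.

33.938

E[P] = 0.5,  E[Q] = 1.25,  E[PQ] = 2
var(P) = 30.5 − (0.5)² = 30.25;  var(Q) = 2.5 − (1.25)² = 0.9375
Cov(P,Q) = 2 − (0.5)(1.25) = 1.375
var(P + Q) = (1)²·30.25 + (1)²·0.9375 + 2·(1)·(1)·1.375 = 33.9375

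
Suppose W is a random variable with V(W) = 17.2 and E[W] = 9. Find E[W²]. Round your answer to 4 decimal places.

98.2000

E[W²] = V(W) + (E[W])² = 17.2 + (9)² = 98.2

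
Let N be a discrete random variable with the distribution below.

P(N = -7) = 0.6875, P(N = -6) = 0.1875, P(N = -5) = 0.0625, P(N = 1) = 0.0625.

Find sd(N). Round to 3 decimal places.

E[N] = (-7)(0.6875) + (-6)(0.1875) + (-5)(0.0625) + (1)(0.0625) = -6.1875
E[N²] = (-7)²(0.6875) + (-6)²(0.1875) + (-5)²(0.0625) + (1)²(0.0625) = 42.0625
Var(N) = E[N²] − (E[N])² = 42.0625 − (-6.1875)² = 3.77734375
sd(N) = √3.77734375 ≈ 1.944

1.944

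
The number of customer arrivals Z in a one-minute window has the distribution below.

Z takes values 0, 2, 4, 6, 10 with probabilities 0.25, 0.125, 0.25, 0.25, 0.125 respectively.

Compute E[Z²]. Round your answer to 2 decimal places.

E[Z²] = (0)²(0.25) + (2)²(0.125) + (4)²(0.25) + (6)²(0.25) + (10)²(0.125) = 26

26.00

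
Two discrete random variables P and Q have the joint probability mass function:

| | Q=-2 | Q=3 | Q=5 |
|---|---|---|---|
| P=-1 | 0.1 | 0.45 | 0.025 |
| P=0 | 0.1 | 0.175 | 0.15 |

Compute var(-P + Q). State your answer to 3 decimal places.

5.369

E[P] = -0.575,  E[Q] = 2.35,  E[PQ] = -1.275
var(P) = 0.575 − (-0.575)² = 0.244375;  var(Q) = 10.8 − (2.35)² = 5.2775
cov(P,Q) = -1.275 − (-0.575)(2.35) = 0.07625
var(-P + Q) = (-1)²·0.244375 + (1)²·5.2775 + 2·(-1)·(1)·0.07625 = 5.369375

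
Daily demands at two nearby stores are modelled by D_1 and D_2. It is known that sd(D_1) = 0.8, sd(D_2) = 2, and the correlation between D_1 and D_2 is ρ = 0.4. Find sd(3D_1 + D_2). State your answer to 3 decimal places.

3.688

V(D_1) = (0.8)² = 0.64;  V(D_2) = (2)² = 4
Cov(D_1,D_2) = ρ·sd(D_1)·sd(D_2) = 0.4·0.8·2 = 0.64
V(3D_1 + D_2) = (3)²·V(D_1) + (1)²·V(D_2) + 2·(3)·(1)·Cov(D_1,D_2)
= 9·0.64 + 1·4 + 6·0.64 = 13.6
sd(3D_1 + D_2) = √13.6 ≈ 3.688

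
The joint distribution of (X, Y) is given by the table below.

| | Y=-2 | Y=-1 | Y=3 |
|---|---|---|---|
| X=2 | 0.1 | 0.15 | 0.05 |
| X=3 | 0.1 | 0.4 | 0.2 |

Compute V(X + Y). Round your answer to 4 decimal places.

4.0500

E[X] = 2.7,  E[Y] = -0.2,  E[XY] = -0.4
V(X) = 7.5 − (2.7)² = 0.21;  V(Y) = 3.6 − (-0.2)² = 3.56
Cov(X,Y) = -0.4 − (2.7)(-0.2) = 0.14
V(X + Y) = (1)²·0.21 + (1)²·3.56 + 2·(1)·(1)·0.14 = 4.05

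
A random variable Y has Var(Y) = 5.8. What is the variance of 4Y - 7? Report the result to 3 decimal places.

Var(4Y - 7) = (4)²·Var(Y) = 16·5.8 = 92.8

92.800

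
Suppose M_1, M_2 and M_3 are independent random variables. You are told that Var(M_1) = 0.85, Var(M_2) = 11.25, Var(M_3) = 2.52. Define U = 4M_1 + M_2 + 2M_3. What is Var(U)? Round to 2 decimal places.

34.93

By independence, Var(U) = (4)²Var(M_1) + (1)²Var(M_2) + (2)²Var(M_3)
= (4)²·0.85 + (1)²·11.25 + (2)²·2.52 = 34.93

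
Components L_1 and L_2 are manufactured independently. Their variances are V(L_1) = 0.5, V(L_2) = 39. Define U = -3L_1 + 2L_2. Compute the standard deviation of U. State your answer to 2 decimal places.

By independence, V(U) = (-3)²V(L_1) + (2)²V(L_2)
= (-3)²·0.5 + (2)²·39 = 160.5
sd(U) = √160.5 ≈ 12.67

12.67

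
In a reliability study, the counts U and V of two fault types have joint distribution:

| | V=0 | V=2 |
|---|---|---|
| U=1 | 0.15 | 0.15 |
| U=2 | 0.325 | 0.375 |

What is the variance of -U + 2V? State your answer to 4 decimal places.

E[U] = 1.7,  E[V] = 1.05,  E[UV] = 1.8
Var(U) = 3.1 − (1.7)² = 0.21;  Var(V) = 2.1 − (1.05)² = 0.9975
Cov(U,V) = 1.8 − (1.7)(1.05) = 0.015
Var(-U + 2V) = (-1)²·0.21 + (2)²·0.9975 + 2·(-1)·(2)·0.015 = 4.14

4.1400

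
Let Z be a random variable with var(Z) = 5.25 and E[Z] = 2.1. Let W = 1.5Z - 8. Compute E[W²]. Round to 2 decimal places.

E[1.5Z - 8] = 1.5·2.1 − 8 = -4.85
var(1.5Z - 8) = (1.5)²·5.25 = 11.8125
E[W²] = var(W) + (E[W])² = 11.8125 + (-4.85)² = 35.335

35.34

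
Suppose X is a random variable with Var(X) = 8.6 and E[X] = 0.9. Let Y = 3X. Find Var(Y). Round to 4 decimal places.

77.4000

Var(3X) = (3)²·Var(X) = 9·8.6 = 77.4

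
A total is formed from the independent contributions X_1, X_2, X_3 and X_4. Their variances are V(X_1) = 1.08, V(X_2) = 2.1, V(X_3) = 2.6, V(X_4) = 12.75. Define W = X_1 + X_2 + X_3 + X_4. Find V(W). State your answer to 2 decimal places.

By independence, V(W) = (1)²V(X_1) + (1)²V(X_2) + (1)²V(X_3) + (1)²V(X_4)
= (1)²·1.08 + (1)²·2.1 + (1)²·2.6 + (1)²·12.75 = 18.53

18.53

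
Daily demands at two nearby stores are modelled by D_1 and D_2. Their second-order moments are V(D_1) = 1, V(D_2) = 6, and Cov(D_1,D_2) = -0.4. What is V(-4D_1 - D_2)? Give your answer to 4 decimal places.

18.8000

V(-4D_1 - D_2) = (-4)²·V(D_1) + (-1)²·V(D_2) + 2·(-4)·(-1)·Cov(D_1,D_2)
= 16·1 + 1·6 + 8·-0.4 = 18.8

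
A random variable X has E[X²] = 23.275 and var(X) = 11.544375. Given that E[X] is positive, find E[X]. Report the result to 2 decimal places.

(E[X])² = E[X²] − var(X) = 23.275 − 11.544375 = 11.730625
E[X] = √11.730625 = 3.425

3.43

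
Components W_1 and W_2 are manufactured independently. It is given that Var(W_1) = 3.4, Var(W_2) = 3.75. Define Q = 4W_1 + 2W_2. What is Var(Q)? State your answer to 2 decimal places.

By independence, Var(Q) = (4)²Var(W_1) + (2)²Var(W_2)
= (4)²·3.4 + (2)²·3.75 = 69.4

69.40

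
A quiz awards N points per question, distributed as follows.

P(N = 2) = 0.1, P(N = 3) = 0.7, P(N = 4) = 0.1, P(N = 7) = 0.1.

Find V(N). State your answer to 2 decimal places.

1.64

E[N] = (2)(0.1) + (3)(0.7) + (4)(0.1) + (7)(0.1) = 3.4
E[N²] = (2)²(0.1) + (3)²(0.7) + (4)²(0.1) + (7)²(0.1) = 13.2
V(N) = E[N²] − (E[N])² = 13.2 − (3.4)² = 1.64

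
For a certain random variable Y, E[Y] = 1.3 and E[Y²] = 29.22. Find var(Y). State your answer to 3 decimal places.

27.530

var(Y) = 29.22 − (1.3)² = 27.53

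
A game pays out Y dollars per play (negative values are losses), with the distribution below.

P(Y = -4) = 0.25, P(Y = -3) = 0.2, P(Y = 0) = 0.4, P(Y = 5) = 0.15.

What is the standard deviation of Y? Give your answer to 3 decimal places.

E[Y] = (-4)(0.25) + (-3)(0.2) + (0)(0.4) + (5)(0.15) = -0.85
E[Y²] = (-4)²(0.25) + (-3)²(0.2) + (0)²(0.4) + (5)²(0.15) = 9.55
var(Y) = E[Y²] − (E[Y])² = 9.55 − (-0.85)² = 8.8275
SD(Y) = √8.8275 ≈ 2.971

2.971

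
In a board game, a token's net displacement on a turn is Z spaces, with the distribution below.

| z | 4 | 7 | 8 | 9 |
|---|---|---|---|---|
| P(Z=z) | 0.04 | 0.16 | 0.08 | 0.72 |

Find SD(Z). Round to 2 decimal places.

E[Z] = (4)(0.04) + (7)(0.16) + (8)(0.08) + (9)(0.72) = 8.4
E[Z²] = (4)²(0.04) + (7)²(0.16) + (8)²(0.08) + (9)²(0.72) = 71.92
var(Z) = E[Z²] − (E[Z])² = 71.92 − (8.4)² = 1.36
SD(Z) = √1.36 ≈ 1.17

1.17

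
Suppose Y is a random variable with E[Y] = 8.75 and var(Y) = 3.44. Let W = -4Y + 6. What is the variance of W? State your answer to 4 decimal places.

55.0400

var(-4Y + 6) = (-4)²·var(Y) = 16·3.44 = 55.04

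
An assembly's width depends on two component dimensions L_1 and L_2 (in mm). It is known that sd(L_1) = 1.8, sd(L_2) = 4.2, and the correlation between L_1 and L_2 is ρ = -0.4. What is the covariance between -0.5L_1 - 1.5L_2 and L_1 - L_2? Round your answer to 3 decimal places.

27.864

var(L_1) = (1.8)² = 3.24;  var(L_2) = (4.2)² = 17.64
Cov(L_1,L_2) = ρ·sd(L_1)·sd(L_2) = -0.4·1.8·4.2 = -3.024
Cov(-0.5L_1 - 1.5L_2, L_1 - L_2) = (-0.5)(1)var(L_1) + (-1.5)(-1)var(L_2) + [(-0.5)(-1) + (-1.5)(1)]Cov(L_1,L_2)
= -0.5·3.24 + 1.5·17.64 + -1·-3.024 = 27.864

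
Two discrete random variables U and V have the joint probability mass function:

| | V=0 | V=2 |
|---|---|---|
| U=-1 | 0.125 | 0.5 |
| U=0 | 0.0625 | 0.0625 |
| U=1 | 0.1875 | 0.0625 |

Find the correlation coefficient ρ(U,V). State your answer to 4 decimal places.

-0.4896

E[U] = -0.375,  E[V] = 1.25
E[UV] = -0.875
cov(U,V) = E[UV] − E[U]E[V] = -0.875 − (-0.375)(1.25) = -0.40625
var(U) = 0.734375,  var(V) = 0.9375
ρ = -0.40625 / √(0.734375·0.9375) ≈ -0.4896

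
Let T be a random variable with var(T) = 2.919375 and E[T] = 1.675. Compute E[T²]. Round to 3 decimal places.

E[T²] = var(T) + (E[T])² = 2.919375 + (1.675)² = 5.725

5.725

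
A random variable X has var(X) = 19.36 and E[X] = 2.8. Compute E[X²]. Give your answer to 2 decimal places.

E[X²] = var(X) + (E[X])² = 19.36 + (2.8)² = 27.2

27.20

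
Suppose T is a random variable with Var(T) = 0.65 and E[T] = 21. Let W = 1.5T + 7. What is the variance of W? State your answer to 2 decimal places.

Var(1.5T + 7) = (1.5)²·Var(T) = 2.25·0.65 = 1.4625

1.46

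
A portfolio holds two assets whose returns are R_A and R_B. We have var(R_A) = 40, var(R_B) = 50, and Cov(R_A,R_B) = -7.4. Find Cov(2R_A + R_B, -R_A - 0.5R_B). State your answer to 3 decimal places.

-90.200

Cov(2R_A + R_B, -R_A - 0.5R_B) = (2)(-1)var(R_A) + (1)(-0.5)var(R_B) + [(2)(-0.5) + (1)(-1)]Cov(R_A,R_B)
= -2·40 + -0.5·50 + -2·-7.4 = -90.2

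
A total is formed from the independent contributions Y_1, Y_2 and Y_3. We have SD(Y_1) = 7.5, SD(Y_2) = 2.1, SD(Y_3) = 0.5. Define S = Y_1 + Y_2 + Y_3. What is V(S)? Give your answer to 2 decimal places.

60.91

V(Y_1) = 56.25, V(Y_2) = 4.41, V(Y_3) = 0.25
By independence, V(S) = (1)²V(Y_1) + (1)²V(Y_2) + (1)²V(Y_3)
= (1)²·56.25 + (1)²·4.41 + (1)²·0.25 = 60.91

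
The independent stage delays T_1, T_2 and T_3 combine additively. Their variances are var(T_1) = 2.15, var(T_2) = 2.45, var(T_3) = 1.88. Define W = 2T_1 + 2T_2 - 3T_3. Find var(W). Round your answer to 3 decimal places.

By independence, var(W) = (2)²var(T_1) + (2)²var(T_2) + (-3)²var(T_3)
= (2)²·2.15 + (2)²·2.45 + (-3)²·1.88 = 35.32

35.320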